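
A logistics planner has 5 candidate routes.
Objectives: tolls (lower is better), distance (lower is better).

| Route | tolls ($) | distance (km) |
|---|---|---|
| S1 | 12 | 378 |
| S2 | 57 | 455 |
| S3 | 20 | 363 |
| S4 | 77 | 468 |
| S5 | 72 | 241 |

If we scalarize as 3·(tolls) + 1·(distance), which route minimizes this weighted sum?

S1: 3·12 + 1·378 = 414
S2: 3·57 + 1·455 = 626
S3: 3·20 + 1·363 = 423
S4: 3·77 + 1·468 = 699
S5: 3·72 + 1·241 = 457
Lowest: S1 at 414.

S1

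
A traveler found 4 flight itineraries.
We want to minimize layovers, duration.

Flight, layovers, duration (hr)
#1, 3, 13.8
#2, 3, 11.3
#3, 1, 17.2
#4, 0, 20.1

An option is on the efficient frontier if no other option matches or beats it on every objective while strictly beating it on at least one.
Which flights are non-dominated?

#1: dominated by #2 (layovers 3≤3, duration 11.3≤13.8).
#2: not dominated (best duration).
#3: not dominated.
#4: not dominated (best layovers).

#2, #3, #4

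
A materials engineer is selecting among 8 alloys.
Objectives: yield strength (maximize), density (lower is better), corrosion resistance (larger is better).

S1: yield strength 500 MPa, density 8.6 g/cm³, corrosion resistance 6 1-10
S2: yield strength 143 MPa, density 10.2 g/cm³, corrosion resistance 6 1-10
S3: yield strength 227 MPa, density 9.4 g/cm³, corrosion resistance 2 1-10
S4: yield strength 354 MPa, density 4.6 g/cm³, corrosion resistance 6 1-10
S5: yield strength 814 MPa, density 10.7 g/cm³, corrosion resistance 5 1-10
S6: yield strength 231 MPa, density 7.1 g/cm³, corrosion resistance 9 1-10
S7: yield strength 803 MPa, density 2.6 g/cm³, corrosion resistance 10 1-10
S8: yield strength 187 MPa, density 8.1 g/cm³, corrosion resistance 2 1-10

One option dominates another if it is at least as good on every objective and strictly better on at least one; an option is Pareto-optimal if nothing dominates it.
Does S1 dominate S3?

Yes

S1 vs S3: yield strength 500≥227, density 8.6≤9.4, corrosion resistance 6≥2 — S1 is at least as good on every objective with at least one strict improvement.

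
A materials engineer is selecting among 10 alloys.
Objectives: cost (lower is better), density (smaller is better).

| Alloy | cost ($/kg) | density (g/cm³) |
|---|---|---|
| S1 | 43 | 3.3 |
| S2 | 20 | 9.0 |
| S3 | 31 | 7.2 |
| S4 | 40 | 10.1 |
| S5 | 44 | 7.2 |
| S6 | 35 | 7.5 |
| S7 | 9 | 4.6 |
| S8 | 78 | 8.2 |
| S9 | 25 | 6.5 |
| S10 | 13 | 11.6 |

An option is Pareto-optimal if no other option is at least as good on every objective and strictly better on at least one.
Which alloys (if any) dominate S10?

S7

S7: cost 9≤13, density 4.6≤11.6 — dominates S10.
Others (S1, S2, S3, S4, S5, S6, S8, S9) are each worse than S10 on at least one objective.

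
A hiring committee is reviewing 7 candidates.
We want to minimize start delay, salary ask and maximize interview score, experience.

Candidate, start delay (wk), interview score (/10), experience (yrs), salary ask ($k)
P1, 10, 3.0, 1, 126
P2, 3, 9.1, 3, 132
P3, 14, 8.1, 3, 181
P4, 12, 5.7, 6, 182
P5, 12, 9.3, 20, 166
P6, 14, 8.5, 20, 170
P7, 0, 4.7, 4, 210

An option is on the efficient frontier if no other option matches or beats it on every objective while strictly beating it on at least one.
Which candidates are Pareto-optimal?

P1, P2, P5, P7

P1: not dominated (best salary ask).
P2: not dominated.
P3: dominated by P2 (start delay 3≤14, interview score 9.1≥8.1, experience 3≥3, salary ask 132≤181).
P4: dominated by P5 (start delay 12≤12, interview score 9.3≥5.7, experience 20≥6, salary ask 166≤182).
P5: not dominated (best interview score).
P6: dominated by P5 (start delay 12≤14, interview score 9.3≥8.5, experience 20≥20, salary ask 166≤170).
P7: not dominated (best start delay).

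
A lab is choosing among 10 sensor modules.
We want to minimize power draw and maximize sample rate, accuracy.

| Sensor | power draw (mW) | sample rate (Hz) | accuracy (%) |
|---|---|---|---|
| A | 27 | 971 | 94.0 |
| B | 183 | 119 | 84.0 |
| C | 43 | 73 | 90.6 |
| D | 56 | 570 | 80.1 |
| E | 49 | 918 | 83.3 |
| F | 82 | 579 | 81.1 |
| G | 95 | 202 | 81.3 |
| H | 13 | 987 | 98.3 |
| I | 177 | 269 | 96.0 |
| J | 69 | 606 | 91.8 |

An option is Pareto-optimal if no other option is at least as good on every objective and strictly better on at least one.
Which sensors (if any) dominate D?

A: power draw 27≤56, sample rate 971≥570, accuracy 94.0≥80.1 — dominates D.
E: power draw 49≤56, sample rate 918≥570, accuracy 83.3≥80.1 — dominates D.
H: power draw 13≤56, sample rate 987≥570, accuracy 98.3≥80.1 — dominates D.
Others (B, C, F, G, I, J) are each worse than D on at least one objective.

A, E, H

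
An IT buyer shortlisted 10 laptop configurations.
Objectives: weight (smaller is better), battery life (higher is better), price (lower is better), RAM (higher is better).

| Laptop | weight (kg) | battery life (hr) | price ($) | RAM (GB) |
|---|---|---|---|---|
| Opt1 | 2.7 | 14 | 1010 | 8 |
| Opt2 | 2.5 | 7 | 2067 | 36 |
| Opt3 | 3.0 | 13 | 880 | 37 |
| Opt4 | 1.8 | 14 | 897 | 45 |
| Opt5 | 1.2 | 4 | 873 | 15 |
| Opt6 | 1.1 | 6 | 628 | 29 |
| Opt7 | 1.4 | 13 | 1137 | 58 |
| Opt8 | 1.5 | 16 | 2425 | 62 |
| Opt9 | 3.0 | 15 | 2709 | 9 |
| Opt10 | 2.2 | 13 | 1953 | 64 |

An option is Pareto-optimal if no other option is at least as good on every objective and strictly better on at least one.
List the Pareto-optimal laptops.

Opt3, Opt4, Opt6, Opt7, Opt8, Opt10

Opt1: dominated by Opt4 (weight 1.8≤2.7, battery life 14≥14, price 897≤1010, RAM 45≥8).
Opt2: dominated by Opt4 (weight 1.8≤2.5, battery life 14≥7, price 897≤2067, RAM 45≥36).
Opt3: not dominated.
Opt4: not dominated.
Opt5: dominated by Opt6 (weight 1.1≤1.2, battery life 6≥4, price 628≤873, RAM 29≥15).
Opt6: not dominated (best weight).
Opt7: not dominated.
Opt8: not dominated (best battery life).
Opt9: dominated by Opt8 (weight 1.5≤3.0, battery life 16≥15, price 2425≤2709, RAM 62≥9).
Opt10: not dominated (best RAM).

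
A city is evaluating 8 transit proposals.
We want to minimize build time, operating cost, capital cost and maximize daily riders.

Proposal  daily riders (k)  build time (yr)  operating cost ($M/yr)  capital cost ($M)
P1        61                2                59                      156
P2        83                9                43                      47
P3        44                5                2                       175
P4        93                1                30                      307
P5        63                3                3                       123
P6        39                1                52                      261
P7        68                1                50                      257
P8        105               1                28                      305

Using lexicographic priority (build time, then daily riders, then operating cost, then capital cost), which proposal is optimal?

P8

First minimize build time: best is 1, kept {P4, P6, P7, P8}.
Then maximize daily riders: best is 105, kept {P8}.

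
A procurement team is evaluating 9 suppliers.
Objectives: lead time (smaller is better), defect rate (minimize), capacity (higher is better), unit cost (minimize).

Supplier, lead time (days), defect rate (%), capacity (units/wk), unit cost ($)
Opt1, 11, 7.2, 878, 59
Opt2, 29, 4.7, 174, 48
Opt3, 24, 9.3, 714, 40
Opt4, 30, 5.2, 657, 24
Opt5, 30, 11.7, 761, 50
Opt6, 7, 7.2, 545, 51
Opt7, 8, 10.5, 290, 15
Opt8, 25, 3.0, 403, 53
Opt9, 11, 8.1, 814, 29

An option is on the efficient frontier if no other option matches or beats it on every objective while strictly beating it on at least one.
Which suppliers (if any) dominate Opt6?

none

Opt1: worse on lead time (11 vs 7).
Opt2: worse on lead time (29 vs 7).
Opt3: worse on lead time (24 vs 7).
Opt4: worse on lead time (30 vs 7).
Opt5: worse on lead time (30 vs 7).
Opt7: worse on lead time (8 vs 7).
Opt8: worse on lead time (25 vs 7).
Opt9: worse on lead time (11 vs 7).
No option dominates Opt6.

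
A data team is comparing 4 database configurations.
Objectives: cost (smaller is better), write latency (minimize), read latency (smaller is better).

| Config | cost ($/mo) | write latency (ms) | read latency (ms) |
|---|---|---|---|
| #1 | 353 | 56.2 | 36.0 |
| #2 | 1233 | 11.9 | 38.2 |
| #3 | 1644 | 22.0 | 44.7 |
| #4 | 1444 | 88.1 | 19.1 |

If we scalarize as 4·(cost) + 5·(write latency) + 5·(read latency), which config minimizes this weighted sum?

#1: 4·353 + 5·56.2 + 5·36.0 = 1873.0
#2: 4·1233 + 5·11.9 + 5·38.2 = 5182.5
#3: 4·1644 + 5·22.0 + 5·44.7 = 6909.5
#4: 4·1444 + 5·88.1 + 5·19.1 = 6312.0
Lowest: #1 at 1873.0.

#1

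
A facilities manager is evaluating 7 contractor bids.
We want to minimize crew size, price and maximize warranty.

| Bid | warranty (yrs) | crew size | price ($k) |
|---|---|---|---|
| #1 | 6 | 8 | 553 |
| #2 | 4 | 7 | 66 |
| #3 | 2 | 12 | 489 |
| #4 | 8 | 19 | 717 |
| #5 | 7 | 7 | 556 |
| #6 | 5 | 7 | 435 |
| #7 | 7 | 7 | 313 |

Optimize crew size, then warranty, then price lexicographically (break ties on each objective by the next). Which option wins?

First minimize crew size: best is 7, kept {#2, #5, #6, #7}.
Then maximize warranty: best is 7, kept {#5, #7}.
Then minimize price: best is 313, kept {#7}.

#7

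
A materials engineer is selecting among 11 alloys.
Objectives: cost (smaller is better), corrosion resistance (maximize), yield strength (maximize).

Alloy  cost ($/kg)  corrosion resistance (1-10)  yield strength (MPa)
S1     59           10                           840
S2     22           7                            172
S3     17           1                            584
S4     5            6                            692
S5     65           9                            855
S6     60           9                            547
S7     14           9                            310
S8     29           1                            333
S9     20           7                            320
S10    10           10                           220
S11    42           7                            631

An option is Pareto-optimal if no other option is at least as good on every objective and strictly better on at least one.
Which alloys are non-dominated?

S1: not dominated.
S2: dominated by S7 (cost 14≤22, corrosion resistance 9≥7, yield strength 310≥172).
S3: dominated by S4 (cost 5≤17, corrosion resistance 6≥1, yield strength 692≥584).
S4: not dominated (best cost).
S5: not dominated (best yield strength).
S6: dominated by S1 (cost 59≤60, corrosion resistance 10≥9, yield strength 840≥547).
S7: not dominated.
S8: dominated by S3 (cost 17≤29, corrosion resistance 1≥1, yield strength 584≥333).
S9: not dominated.
S10: not dominated.
S11: not dominated.

S1, S4, S5, S7, S9, S10, S11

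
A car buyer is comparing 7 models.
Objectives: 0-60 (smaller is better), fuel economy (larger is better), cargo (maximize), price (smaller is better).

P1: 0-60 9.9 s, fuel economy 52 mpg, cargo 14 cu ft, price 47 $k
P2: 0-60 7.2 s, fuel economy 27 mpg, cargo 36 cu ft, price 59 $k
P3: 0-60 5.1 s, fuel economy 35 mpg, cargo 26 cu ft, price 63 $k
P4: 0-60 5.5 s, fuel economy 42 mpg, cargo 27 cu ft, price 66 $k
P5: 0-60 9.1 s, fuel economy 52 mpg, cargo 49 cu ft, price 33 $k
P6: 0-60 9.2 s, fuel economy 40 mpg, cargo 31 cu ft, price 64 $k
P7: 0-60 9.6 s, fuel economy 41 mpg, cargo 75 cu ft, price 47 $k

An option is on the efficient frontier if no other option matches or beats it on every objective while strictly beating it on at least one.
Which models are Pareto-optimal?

P2, P3, P4, P5, P7

P1: dominated by P5 (0-60 9.1≤9.9, fuel economy 52≥52, cargo 49≥14, price 33≤47).
P2: not dominated.
P3: not dominated (best 0-60).
P4: not dominated.
P5: not dominated (best price).
P6: dominated by P5 (0-60 9.1≤9.2, fuel economy 52≥40, cargo 49≥31, price 33≤64).
P7: not dominated (best cargo).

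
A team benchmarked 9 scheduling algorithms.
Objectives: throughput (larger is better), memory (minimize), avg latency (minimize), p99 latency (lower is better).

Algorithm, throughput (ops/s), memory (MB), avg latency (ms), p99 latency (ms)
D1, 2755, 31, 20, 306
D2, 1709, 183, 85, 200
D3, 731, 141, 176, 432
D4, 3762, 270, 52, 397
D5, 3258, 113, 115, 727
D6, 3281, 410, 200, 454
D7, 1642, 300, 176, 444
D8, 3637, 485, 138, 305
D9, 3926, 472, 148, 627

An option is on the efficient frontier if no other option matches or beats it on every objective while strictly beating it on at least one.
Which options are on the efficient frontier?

D1, D2, D4, D5, D8, D9

D1: not dominated (best memory).
D2: not dominated (best p99 latency).
D3: dominated by D1 (throughput 2755≥731, memory 31≤141, avg latency 20≤176, p99 latency 306≤432).
D4: not dominated.
D5: not dominated.
D6: dominated by D4 (throughput 3762≥3281, memory 270≤410, avg latency 52≤200, p99 latency 397≤454).
D7: dominated by D1 (throughput 2755≥1642, memory 31≤300, avg latency 20≤176, p99 latency 306≤444).
D8: not dominated.
D9: not dominated (best throughput).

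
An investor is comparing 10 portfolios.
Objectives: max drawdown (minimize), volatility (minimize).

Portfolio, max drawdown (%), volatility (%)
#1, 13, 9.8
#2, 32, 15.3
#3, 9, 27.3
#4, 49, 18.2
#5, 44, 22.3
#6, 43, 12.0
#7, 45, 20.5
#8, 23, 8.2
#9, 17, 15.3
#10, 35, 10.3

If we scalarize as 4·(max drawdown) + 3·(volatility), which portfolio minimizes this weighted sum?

#1

#1: 4·13 + 3·9.8 = 81.4
#2: 4·32 + 3·15.3 = 173.9
#3: 4·9 + 3·27.3 = 117.9
#4: 4·49 + 3·18.2 = 250.6
#5: 4·44 + 3·22.3 = 242.9
#6: 4·43 + 3·12.0 = 208.0
#7: 4·45 + 3·20.5 = 241.5
#8: 4·23 + 3·8.2 = 116.6
#9: 4·17 + 3·15.3 = 113.9
#10: 4·35 + 3·10.3 = 170.9
Lowest: #1 at 81.4.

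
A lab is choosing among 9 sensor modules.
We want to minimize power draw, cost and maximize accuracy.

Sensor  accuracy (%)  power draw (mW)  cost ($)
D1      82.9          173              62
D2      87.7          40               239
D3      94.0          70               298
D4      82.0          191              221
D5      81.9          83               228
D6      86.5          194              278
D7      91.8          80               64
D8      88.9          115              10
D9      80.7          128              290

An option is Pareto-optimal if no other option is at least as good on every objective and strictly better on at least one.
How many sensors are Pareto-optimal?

D1: dominated by D8 (accuracy 88.9≥82.9, power draw 115≤173, cost 10≤62).
D2: not dominated (best power draw).
D3: not dominated (best accuracy).
D4: dominated by D1 (accuracy 82.9≥82.0, power draw 173≤191, cost 62≤221).
D5: dominated by D7 (accuracy 91.8≥81.9, power draw 80≤83, cost 64≤228).
D6: dominated by D2 (accuracy 87.7≥86.5, power draw 40≤194, cost 239≤278).
D7: not dominated.
D8: not dominated (best cost).
D9: dominated by D2 (accuracy 87.7≥80.7, power draw 40≤128, cost 239≤290).
Pareto-optimal: D2, D3, D7, D8 → 4.

4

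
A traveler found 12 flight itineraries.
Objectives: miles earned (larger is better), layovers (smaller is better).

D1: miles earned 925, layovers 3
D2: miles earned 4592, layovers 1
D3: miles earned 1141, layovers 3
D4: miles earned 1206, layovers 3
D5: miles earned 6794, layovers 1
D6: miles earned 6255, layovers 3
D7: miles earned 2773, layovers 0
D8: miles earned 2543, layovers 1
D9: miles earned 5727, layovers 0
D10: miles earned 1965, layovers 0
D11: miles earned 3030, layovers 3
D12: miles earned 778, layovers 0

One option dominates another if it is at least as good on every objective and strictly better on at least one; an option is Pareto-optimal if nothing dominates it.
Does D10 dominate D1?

D10 vs D1: miles earned 1965≥925, layovers 0≤3 — D10 is at least as good on every objective with at least one strict improvement.

Yes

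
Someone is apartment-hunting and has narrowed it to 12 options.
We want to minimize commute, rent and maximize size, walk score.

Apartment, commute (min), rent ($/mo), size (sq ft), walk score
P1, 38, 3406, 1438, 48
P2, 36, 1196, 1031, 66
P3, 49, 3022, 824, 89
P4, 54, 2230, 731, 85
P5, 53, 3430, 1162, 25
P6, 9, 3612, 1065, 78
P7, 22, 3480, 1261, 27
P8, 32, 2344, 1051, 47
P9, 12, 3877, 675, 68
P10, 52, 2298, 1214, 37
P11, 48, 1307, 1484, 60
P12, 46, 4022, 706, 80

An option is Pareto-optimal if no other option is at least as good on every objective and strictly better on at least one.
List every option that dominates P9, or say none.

P6: commute 9≤12, rent 3612≤3877, size 1065≥675, walk score 78≥68 — dominates P9.
Others (P1, P2, P3, P4, P5, P7, P8, P10, P11, P12) are each worse than P9 on at least one objective.

P6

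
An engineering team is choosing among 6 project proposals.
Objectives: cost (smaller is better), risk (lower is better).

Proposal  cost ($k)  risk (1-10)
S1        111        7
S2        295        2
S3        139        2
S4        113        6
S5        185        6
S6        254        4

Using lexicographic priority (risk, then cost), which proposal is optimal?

S3

First minimize risk: best is 2, kept {S2, S3}.
Then minimize cost: best is 139, kept {S3}.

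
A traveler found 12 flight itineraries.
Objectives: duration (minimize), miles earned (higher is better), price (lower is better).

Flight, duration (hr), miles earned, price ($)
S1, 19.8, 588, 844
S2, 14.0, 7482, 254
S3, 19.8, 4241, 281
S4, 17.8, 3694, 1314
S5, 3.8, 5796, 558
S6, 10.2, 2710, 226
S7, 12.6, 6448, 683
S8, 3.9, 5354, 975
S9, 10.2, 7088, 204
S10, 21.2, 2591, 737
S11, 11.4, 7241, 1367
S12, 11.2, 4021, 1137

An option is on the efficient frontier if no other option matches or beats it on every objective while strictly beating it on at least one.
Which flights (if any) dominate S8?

S5: duration 3.8≤3.9, miles earned 5796≥5354, price 558≤975 — dominates S8.
Others (S1, S2, S3, S4, S6, S7, S9, S10, S11, S12) are each worse than S8 on at least one objective.

S5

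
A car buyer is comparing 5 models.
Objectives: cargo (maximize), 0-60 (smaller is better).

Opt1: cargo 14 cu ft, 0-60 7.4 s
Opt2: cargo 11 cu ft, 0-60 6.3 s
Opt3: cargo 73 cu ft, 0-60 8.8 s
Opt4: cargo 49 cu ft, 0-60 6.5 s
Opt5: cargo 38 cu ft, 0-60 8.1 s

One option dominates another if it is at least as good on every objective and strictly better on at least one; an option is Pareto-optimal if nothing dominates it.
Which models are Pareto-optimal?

Opt2, Opt3, Opt4

Opt1: dominated by Opt4 (cargo 49≥14, 0-60 6.5≤7.4).
Opt2: not dominated (best 0-60).
Opt3: not dominated (best cargo).
Opt4: not dominated.
Opt5: dominated by Opt4 (cargo 49≥38, 0-60 6.5≤8.1).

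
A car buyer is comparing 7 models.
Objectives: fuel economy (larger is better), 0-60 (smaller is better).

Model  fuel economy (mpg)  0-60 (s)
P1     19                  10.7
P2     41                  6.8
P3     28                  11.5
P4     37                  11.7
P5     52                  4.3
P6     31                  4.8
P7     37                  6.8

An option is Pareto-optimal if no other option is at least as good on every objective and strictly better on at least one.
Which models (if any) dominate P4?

P2, P5, P7

P2: fuel economy 41≥37, 0-60 6.8≤11.7 — dominates P4.
P5: fuel economy 52≥37, 0-60 4.3≤11.7 — dominates P4.
P7: fuel economy 37≥37, 0-60 6.8≤11.7 — dominates P4.
Others (P1, P3, P6) are each worse than P4 on at least one objective.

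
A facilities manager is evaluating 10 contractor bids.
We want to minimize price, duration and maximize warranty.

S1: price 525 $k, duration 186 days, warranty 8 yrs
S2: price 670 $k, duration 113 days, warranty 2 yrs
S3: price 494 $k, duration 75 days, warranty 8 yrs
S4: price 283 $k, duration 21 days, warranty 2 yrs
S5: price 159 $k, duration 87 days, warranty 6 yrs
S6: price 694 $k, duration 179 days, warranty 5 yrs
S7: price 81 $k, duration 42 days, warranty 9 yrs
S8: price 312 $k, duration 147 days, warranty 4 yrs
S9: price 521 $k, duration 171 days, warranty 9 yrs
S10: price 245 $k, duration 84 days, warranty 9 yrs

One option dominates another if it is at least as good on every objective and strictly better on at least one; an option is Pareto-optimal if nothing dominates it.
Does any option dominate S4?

S1: worse on price (525 vs 283).
S2: worse on price (670 vs 283).
S3: worse on price (494 vs 283).
S5: worse on duration (87 vs 21).
S6: worse on price (694 vs 283).
S7: worse on duration (42 vs 21).
S8: worse on price (312 vs 283).
S9: worse on price (521 vs 283).
S10: worse on duration (84 vs 21).
No option is at least as good as S4 on every objective and strictly better on one.

No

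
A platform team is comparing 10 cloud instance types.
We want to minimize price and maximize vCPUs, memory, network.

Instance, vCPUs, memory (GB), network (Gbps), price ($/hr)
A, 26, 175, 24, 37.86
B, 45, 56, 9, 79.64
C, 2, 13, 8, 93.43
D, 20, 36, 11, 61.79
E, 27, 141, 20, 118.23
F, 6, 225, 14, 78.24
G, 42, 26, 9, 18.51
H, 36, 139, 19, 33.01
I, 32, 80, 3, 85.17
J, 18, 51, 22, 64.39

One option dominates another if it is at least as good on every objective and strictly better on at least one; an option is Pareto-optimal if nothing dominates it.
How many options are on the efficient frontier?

6

A: not dominated (best network).
B: not dominated (best vCPUs).
C: dominated by A (vCPUs 26≥2, memory 175≥13, network 24≥8, price 37.86≤93.43).
D: dominated by A (vCPUs 26≥20, memory 175≥36, network 24≥11, price 37.86≤61.79).
E: not dominated.
F: not dominated (best memory).
G: not dominated (best price).
H: not dominated.
I: dominated by H (vCPUs 36≥32, memory 139≥80, network 19≥3, price 33.01≤85.17).
J: dominated by A (vCPUs 26≥18, memory 175≥51, network 24≥22, price 37.86≤64.39).
Pareto-optimal: A, B, E, F, G, H → 6.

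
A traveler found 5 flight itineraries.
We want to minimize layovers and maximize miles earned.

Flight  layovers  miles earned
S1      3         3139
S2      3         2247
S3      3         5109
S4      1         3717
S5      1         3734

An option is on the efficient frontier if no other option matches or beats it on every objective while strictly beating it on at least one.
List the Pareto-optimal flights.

S3, S5

S1: dominated by S3 (layovers 3≤3, miles earned 5109≥3139).
S2: dominated by S1 (layovers 3≤3, miles earned 3139≥2247).
S3: not dominated (best miles earned).
S4: dominated by S5 (layovers 1≤1, miles earned 3734≥3717).
S5: not dominated.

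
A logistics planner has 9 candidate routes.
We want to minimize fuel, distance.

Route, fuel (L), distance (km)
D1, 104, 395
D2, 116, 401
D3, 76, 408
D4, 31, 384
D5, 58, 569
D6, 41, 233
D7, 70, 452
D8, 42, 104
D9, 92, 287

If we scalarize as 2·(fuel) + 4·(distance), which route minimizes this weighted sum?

D1: 2·104 + 4·395 = 1788
D2: 2·116 + 4·401 = 1836
D3: 2·76 + 4·408 = 1784
D4: 2·31 + 4·384 = 1598
D5: 2·58 + 4·569 = 2392
D6: 2·41 + 4·233 = 1014
D7: 2·70 + 4·452 = 1948
D8: 2·42 + 4·104 = 500
D9: 2·92 + 4·287 = 1332
Lowest: D8 at 500.

D8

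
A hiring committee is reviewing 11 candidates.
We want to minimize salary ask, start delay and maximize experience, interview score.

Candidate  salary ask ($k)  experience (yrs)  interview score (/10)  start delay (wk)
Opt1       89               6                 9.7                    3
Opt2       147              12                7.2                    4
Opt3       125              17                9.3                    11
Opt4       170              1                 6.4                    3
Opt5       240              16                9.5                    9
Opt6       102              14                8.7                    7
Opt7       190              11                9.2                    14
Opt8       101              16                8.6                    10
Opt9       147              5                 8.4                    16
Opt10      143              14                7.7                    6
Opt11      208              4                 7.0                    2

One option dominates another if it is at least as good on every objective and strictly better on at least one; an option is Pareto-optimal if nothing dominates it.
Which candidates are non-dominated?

Opt1: not dominated (best salary ask).
Opt2: not dominated.
Opt3: not dominated (best experience).
Opt4: dominated by Opt1 (salary ask 89≤170, experience 6≥1, interview score 9.7≥6.4, start delay 3≤3).
Opt5: not dominated.
Opt6: not dominated.
Opt7: dominated by Opt3 (salary ask 125≤190, experience 17≥11, interview score 9.3≥9.2, start delay 11≤14).
Opt8: not dominated.
Opt9: dominated by Opt1 (salary ask 89≤147, experience 6≥5, interview score 9.7≥8.4, start delay 3≤16).
Opt10: not dominated.
Opt11: not dominated (best start delay).

Opt1, Opt2, Opt3, Opt5, Opt6, Opt8, Opt10, Opt11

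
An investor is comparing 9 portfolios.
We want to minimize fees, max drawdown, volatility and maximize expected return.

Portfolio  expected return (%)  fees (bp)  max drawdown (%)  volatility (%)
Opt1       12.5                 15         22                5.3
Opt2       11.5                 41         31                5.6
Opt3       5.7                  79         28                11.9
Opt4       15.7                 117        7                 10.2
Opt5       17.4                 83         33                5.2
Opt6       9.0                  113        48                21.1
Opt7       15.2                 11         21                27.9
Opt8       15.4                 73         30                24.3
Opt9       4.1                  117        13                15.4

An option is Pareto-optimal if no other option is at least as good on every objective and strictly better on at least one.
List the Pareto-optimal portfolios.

Opt1: not dominated.
Opt2: dominated by Opt1 (expected return 12.5≥11.5, fees 15≤41, max drawdown 22≤31, volatility 5.3≤5.6).
Opt3: dominated by Opt1 (expected return 12.5≥5.7, fees 15≤79, max drawdown 22≤28, volatility 5.3≤11.9).
Opt4: not dominated (best max drawdown).
Opt5: not dominated (best expected return).
Opt6: dominated by Opt1 (expected return 12.5≥9.0, fees 15≤113, max drawdown 22≤48, volatility 5.3≤21.1).
Opt7: not dominated (best fees).
Opt8: not dominated.
Opt9: dominated by Opt4 (expected return 15.7≥4.1, fees 117≤117, max drawdown 7≤13, volatility 10.2≤15.4).

Opt1, Opt4, Opt5, Opt7, Opt8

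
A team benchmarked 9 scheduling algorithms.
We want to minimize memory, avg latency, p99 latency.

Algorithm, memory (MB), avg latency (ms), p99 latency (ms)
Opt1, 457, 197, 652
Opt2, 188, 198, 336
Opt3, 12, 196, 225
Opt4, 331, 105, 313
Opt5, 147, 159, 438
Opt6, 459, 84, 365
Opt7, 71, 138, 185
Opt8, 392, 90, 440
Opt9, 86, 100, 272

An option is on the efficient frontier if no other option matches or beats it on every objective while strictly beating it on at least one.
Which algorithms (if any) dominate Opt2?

Opt3, Opt7, Opt9

Opt3: memory 12≤188, avg latency 196≤198, p99 latency 225≤336 — dominates Opt2.
Opt7: memory 71≤188, avg latency 138≤198, p99 latency 185≤336 — dominates Opt2.
Opt9: memory 86≤188, avg latency 100≤198, p99 latency 272≤336 — dominates Opt2.
Others (Opt1, Opt4, Opt5, Opt6, Opt8) are each worse than Opt2 on at least one objective.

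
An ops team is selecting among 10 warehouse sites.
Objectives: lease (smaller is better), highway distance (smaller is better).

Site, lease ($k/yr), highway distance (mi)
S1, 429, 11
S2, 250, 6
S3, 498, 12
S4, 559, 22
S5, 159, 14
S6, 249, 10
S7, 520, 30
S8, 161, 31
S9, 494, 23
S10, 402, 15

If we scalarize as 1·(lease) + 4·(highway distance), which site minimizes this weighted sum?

S5

S1: 1·429 + 4·11 = 473
S2: 1·250 + 4·6 = 274
S3: 1·498 + 4·12 = 546
S4: 1·559 + 4·22 = 647
S5: 1·159 + 4·14 = 215
S6: 1·249 + 4·10 = 289
S7: 1·520 + 4·30 = 640
S8: 1·161 + 4·31 = 285
S9: 1·494 + 4·23 = 586
S10: 1·402 + 4·15 = 462
Lowest: S5 at 215.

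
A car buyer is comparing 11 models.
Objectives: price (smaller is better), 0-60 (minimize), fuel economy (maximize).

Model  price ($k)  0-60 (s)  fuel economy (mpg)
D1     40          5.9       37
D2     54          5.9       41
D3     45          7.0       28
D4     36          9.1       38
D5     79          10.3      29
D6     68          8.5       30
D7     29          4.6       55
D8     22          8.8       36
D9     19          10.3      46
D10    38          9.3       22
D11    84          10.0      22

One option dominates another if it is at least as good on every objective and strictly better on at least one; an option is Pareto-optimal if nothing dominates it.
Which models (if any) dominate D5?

D1: price 40≤79, 0-60 5.9≤10.3, fuel economy 37≥29 — dominates D5.
D2: price 54≤79, 0-60 5.9≤10.3, fuel economy 41≥29 — dominates D5.
D4: price 36≤79, 0-60 9.1≤10.3, fuel economy 38≥29 — dominates D5.
D6: price 68≤79, 0-60 8.5≤10.3, fuel economy 30≥29 — dominates D5.
D7: price 29≤79, 0-60 4.6≤10.3, fuel economy 55≥29 — dominates D5.
D8: price 22≤79, 0-60 8.8≤10.3, fuel economy 36≥29 — dominates D5.
D9: price 19≤79, 0-60 10.3≤10.3, fuel economy 46≥29 — dominates D5.
Others (D3, D10, D11) are each worse than D5 on at least one objective.

D1, D2, D4, D6, D7, D8, D9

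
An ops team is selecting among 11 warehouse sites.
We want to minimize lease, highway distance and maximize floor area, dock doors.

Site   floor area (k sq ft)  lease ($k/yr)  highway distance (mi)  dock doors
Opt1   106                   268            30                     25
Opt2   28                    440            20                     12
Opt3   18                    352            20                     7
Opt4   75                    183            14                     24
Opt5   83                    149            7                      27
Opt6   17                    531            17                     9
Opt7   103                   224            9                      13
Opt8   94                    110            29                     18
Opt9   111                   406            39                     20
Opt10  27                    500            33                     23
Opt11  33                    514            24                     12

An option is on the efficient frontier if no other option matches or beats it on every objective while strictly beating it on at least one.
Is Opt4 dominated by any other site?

Opt5 vs Opt4: floor area 83≥75, lease 149≤183, highway distance 7≤14, dock doors 27≥24 — Opt5 is at least as good on every objective and strictly better on at least one, so Opt5 dominates Opt4.

Yes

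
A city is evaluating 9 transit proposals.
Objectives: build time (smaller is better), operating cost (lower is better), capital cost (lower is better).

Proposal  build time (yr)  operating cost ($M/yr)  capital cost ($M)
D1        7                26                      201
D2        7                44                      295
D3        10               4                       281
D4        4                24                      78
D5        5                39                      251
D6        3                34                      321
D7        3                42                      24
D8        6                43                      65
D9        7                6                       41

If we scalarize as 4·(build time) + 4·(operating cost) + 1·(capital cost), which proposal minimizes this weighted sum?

D1: 4·7 + 4·26 + 1·201 = 333
D2: 4·7 + 4·44 + 1·295 = 499
D3: 4·10 + 4·4 + 1·281 = 337
D4: 4·4 + 4·24 + 1·78 = 190
D5: 4·5 + 4·39 + 1·251 = 427
D6: 4·3 + 4·34 + 1·321 = 469
D7: 4·3 + 4·42 + 1·24 = 204
D8: 4·6 + 4·43 + 1·65 = 261
D9: 4·7 + 4·6 + 1·41 = 93
Lowest: D9 at 93.

D9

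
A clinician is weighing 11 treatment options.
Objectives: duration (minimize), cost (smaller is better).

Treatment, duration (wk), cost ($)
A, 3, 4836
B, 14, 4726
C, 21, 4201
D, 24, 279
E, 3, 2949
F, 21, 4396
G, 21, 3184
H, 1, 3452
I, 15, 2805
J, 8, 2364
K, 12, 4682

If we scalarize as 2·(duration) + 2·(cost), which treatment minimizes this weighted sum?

A: 2·3 + 2·4836 = 9678
B: 2·14 + 2·4726 = 9480
C: 2·21 + 2·4201 = 8444
D: 2·24 + 2·279 = 606
E: 2·3 + 2·2949 = 5904
F: 2·21 + 2·4396 = 8834
G: 2·21 + 2·3184 = 6410
H: 2·1 + 2·3452 = 6906
I: 2·15 + 2·2805 = 5640
J: 2·8 + 2·2364 = 4744
K: 2·12 + 2·4682 = 9388
Lowest: D at 606.

D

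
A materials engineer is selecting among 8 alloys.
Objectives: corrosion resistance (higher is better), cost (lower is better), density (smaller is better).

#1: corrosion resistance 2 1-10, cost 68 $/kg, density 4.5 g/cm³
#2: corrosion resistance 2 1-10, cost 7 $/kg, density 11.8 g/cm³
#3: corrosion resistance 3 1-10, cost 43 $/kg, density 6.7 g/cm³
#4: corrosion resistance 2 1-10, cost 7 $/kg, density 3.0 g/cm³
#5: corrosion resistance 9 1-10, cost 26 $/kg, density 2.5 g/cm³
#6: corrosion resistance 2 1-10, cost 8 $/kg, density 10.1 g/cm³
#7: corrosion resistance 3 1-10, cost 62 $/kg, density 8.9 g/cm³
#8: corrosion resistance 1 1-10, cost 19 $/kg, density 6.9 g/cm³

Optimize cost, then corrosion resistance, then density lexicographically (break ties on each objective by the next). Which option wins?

First minimize cost: best is 7, kept {#2, #4}.
Then maximize corrosion resistance: best is 2, kept {#2, #4}.
Then minimize density: best is 3.0, kept {#4}.

#4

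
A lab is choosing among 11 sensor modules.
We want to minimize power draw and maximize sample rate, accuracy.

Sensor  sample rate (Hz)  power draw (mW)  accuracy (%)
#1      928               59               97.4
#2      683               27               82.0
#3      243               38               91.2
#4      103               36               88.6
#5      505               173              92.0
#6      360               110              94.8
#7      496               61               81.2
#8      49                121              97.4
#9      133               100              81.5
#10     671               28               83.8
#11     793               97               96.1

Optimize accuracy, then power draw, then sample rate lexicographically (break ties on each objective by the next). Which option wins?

#1

First maximize accuracy: best is 97.4, kept {#1, #8}.
Then minimize power draw: best is 59, kept {#1}.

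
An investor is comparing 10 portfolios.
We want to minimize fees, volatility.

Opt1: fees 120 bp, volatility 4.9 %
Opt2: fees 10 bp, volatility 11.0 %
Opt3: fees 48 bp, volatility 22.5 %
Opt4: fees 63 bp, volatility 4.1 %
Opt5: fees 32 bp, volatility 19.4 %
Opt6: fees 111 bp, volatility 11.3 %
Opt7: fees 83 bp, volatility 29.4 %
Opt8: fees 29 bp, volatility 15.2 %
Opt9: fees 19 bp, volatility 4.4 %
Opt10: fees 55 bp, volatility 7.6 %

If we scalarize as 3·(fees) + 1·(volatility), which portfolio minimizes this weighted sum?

Opt1: 3·120 + 1·4.9 = 364.9
Opt2: 3·10 + 1·11.0 = 41.0
Opt3: 3·48 + 1·22.5 = 166.5
Opt4: 3·63 + 1·4.1 = 193.1
Opt5: 3·32 + 1·19.4 = 115.4
Opt6: 3·111 + 1·11.3 = 344.3
Opt7: 3·83 + 1·29.4 = 278.4
Opt8: 3·29 + 1·15.2 = 102.2
Opt9: 3·19 + 1·4.4 = 61.4
Opt10: 3·55 + 1·7.6 = 172.6
Lowest: Opt2 at 41.0.

Opt2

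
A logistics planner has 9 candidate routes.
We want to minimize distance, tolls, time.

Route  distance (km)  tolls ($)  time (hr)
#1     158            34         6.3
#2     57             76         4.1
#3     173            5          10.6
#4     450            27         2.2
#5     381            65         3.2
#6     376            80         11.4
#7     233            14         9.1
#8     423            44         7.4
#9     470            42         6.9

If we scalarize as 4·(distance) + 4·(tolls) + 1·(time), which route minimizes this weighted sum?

#2

#1: 4·158 + 4·34 + 1·6.3 = 774.3
#2: 4·57 + 4·76 + 1·4.1 = 536.1
#3: 4·173 + 4·5 + 1·10.6 = 722.6
#4: 4·450 + 4·27 + 1·2.2 = 1910.2
#5: 4·381 + 4·65 + 1·3.2 = 1787.2
#6: 4·376 + 4·80 + 1·11.4 = 1835.4
#7: 4·233 + 4·14 + 1·9.1 = 997.1
#8: 4·423 + 4·44 + 1·7.4 = 1875.4
#9: 4·470 + 4·42 + 1·6.9 = 2054.9
Lowest: #2 at 536.1.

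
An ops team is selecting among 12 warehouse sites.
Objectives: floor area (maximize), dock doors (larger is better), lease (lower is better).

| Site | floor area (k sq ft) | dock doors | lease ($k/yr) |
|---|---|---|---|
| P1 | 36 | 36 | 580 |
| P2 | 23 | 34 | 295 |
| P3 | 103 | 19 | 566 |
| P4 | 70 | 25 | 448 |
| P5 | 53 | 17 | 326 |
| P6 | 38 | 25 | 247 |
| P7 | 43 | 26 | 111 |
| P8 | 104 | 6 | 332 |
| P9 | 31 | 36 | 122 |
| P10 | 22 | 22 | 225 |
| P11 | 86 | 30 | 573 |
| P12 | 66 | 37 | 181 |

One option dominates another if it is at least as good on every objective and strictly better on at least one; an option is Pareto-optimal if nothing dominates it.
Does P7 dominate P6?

Yes

P7 vs P6: floor area 43≥38, dock doors 26≥25, lease 111≤247 — P7 is at least as good on every objective with at least one strict improvement.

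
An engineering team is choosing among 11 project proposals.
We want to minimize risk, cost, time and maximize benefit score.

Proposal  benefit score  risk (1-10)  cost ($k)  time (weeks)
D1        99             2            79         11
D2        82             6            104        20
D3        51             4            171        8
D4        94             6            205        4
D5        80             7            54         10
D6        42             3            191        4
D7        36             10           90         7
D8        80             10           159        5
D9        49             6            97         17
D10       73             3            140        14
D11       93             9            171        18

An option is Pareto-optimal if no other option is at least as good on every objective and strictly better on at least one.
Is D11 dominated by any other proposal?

Yes

D1 vs D11: benefit score 99≥93, risk 2≤9, cost 79≤171, time 11≤18 — D1 is at least as good on every objective and strictly better on at least one, so D1 dominates D11.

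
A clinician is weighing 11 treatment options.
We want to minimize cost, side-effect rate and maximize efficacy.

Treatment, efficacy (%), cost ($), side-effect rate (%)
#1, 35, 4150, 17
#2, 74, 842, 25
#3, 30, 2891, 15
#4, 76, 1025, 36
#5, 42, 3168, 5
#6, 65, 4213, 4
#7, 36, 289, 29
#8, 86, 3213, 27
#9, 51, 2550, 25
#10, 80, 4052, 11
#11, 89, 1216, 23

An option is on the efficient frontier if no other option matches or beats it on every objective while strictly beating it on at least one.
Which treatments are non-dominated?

#1: dominated by #5 (efficacy 42≥35, cost 3168≤4150, side-effect rate 5≤17).
#2: not dominated.
#3: not dominated.
#4: not dominated.
#5: not dominated.
#6: not dominated (best side-effect rate).
#7: not dominated (best cost).
#8: dominated by #11 (efficacy 89≥86, cost 1216≤3213, side-effect rate 23≤27).
#9: dominated by #2 (efficacy 74≥51, cost 842≤2550, side-effect rate 25≤25).
#10: not dominated.
#11: not dominated (best efficacy).

#2, #3, #4, #5, #6, #7, #10, #11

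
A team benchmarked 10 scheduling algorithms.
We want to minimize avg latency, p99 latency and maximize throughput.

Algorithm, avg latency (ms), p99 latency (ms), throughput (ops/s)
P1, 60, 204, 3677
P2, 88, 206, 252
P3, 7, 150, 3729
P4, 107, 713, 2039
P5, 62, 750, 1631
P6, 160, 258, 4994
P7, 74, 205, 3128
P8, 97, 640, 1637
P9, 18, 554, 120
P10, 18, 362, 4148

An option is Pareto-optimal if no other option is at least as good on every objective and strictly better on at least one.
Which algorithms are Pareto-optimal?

P1: dominated by P3 (avg latency 7≤60, p99 latency 150≤204, throughput 3729≥3677).
P2: dominated by P1 (avg latency 60≤88, p99 latency 204≤206, throughput 3677≥252).
P3: not dominated (best avg latency).
P4: dominated by P1 (avg latency 60≤107, p99 latency 204≤713, throughput 3677≥2039).
P5: dominated by P1 (avg latency 60≤62, p99 latency 204≤750, throughput 3677≥1631).
P6: not dominated (best throughput).
P7: dominated by P1 (avg latency 60≤74, p99 latency 204≤205, throughput 3677≥3128).
P8: dominated by P1 (avg latency 60≤97, p99 latency 204≤640, throughput 3677≥1637).
P9: dominated by P3 (avg latency 7≤18, p99 latency 150≤554, throughput 3729≥120).
P10: not dominated.

P3, P6, P10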